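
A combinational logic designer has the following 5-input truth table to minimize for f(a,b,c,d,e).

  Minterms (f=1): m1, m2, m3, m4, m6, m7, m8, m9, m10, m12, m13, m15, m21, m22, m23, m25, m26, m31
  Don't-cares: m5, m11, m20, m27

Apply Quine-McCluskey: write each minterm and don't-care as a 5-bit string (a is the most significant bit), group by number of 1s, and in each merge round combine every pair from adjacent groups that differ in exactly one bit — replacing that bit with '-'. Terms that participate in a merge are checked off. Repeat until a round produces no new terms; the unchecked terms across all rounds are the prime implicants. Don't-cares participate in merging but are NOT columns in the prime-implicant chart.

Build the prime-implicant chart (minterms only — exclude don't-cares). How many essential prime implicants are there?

size-2^0 implicants → 00001(✓)  00010(✓)  00011(✓)  00100(✓)  00101(✓)  00110(✓)  00111(✓)  01000(✓)  01001(✓)  01010(✓)  01011(✓)  01100(✓)  01101(✓)  01111(✓)  10100(✓)  10101(✓)  10110(✓)  10111(✓)  11001(✓)  11010(✓)  11011(✓)  11111(✓)
size-2^1 implicants → -0100(✓)  -0101(✓)  -0110(✓)  -0111(✓)  -1001(✓)  -1010(✓)  -1011(✓)  -1111(✓)  0-001(✓)  0-010(✓)  0-011(✓)  0-100(✓)  0-101(✓)  0-111(✓)  00-01(✓)  00-10(✓)  00-11(✓)  000-1(✓)  0001-(✓)  001-0(✓)  001-1(✓)  0010-(✓)  0011-(✓)  01-00(✓)  01-01(✓)  01-11(✓)  010-0(✓)  010-1(✓)  0100-(✓)  0101-(✓)  011-1(✓)  0110-(✓)  1-111(✓)  101-0(✓)  101-1(✓)  1010-(✓)  1011-(✓)  11-11(✓)  110-1(✓)  1101-(✓)
size-2^2 implicants → --111  -01-0(✓)  -01-1(✓)  -010-(✓)  -011-(✓)  -1-11  -10-1  -101-  0--01(✓)  0--11(✓)  0-0-1(✓)  0-01-  0-1-1(✓)  0-10-  00--1(✓)  00-1-  001--(✓)  01--1(✓)  01-0-  010--  101--(✓)
size-2^3 implicants → -01--  0---1
Unchecked terms (primes): --111, -01--, -1-11, -10-1, -101-, 0---1, 0-01-, 0-10-, 00-1-, 01-0-, 010--
Minterm coverage:
  m1 ⊆ 0---1 [E]
  m2 ⊆ 0-01-,00-1-
  m3 ⊆ 0---1,0-01-,00-1-
  m4 ⊆ -01--,0-10-
  m6 ⊆ -01--,00-1-
  m7 ⊆ --111,-01--,0---1,00-1-
  m8 ⊆ 01-0-,010--
  m9 ⊆ -10-1,0---1,01-0-,010--
  m10 ⊆ -101-,0-01-,010--
  m12 ⊆ 0-10-,01-0-
  m13 ⊆ 0---1,0-10-,01-0-
  m15 ⊆ --111,-1-11,0---1
  m21 ⊆ -01-- [E]
  m22 ⊆ -01-- [E]
  m23 ⊆ --111,-01--
  m25 ⊆ -10-1 [E]
  m26 ⊆ -101- [E]
  m31 ⊆ --111,-1-11
E = {-01--, -10-1, -101-, 0---1}

4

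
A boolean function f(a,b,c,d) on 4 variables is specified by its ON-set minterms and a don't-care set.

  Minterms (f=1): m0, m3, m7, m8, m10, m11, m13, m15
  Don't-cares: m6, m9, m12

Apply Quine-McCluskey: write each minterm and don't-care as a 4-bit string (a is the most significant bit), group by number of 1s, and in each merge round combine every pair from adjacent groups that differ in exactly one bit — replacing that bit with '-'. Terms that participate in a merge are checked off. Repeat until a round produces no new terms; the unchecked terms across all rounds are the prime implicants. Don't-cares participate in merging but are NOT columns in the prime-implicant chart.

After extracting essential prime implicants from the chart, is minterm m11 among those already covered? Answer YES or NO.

[col 0] 0000*, 0011*, 0110*, 0111*, 1000*, 1001*, 1010*, 1011*, 1100*, 1101*, 1111*
[col 1] -000, -011*, -111*, 0-11*, 011-, 1-00*, 1-01*, 1-11*, 10-0*, 10-1*, 100-*, 101-*, 11-1*, 110-*
[col 2] --11, 1--1, 1-0-, 10--
Prime implicants: --11, -000, 011-, 1--1, 1-0-, 10--
PI chart (minterm → PIs covering it):
  0 | -000  (sole → essential)
  3 | --11  (sole → essential)
  7 | --11,011-
  8 | -000,1-0-,10--
  10 | 10--  (sole → essential)
  11 | --11,1--1,10--
  13 | 1--1,1-0-
  15 | --11,1--1
Essential prime implicants: --11, -000, 10--

YES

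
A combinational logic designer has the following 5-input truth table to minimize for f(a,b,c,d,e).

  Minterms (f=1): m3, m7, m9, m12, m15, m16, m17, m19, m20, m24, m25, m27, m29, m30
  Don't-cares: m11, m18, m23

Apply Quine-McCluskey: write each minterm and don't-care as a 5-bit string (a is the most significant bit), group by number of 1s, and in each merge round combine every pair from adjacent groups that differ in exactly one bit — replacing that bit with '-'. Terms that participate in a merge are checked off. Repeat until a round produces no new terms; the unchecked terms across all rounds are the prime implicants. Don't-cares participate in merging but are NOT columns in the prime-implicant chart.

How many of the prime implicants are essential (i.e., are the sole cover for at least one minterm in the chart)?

[col 0] 00011*, 00111*, 01001*, 01011*, 01100, 01111*, 10000*, 10001*, 10010*, 10011*, 10100*, 10111*, 11000*, 11001*, 11011*, 11101*, 11110
[col 1] -0011*, -0111*, -1001*, -1011*, 0-011*, 0-111*, 00-11*, 01-11*, 010-1*, 1-000*, 1-001*, 1-011*, 10-00, 10-11*, 100-0*, 100-1*, 1000-*, 1001-*, 11-01, 110-1*, 1100-*
[col 2] --011, -0-11, -10-1, 0--11, 1-0-1, 1-00-, 100--
Prime implicants: --011, -0-11, -10-1, 0--11, 01100, 1-0-1, 1-00-, 10-00, 100--, 11-01, 11110
PI chart (minterm → PIs covering it):
  3 | --011,-0-11,0--11
  7 | -0-11,0--11
  9 | -10-1  (sole → essential)
  12 | 01100  (sole → essential)
  15 | 0--11  (sole → essential)
  16 | 1-00-,10-00,100--
  17 | 1-0-1,1-00-,100--
  19 | --011,-0-11,1-0-1,100--
  20 | 10-00  (sole → essential)
  24 | 1-00-  (sole → essential)
  25 | -10-1,1-0-1,1-00-,11-01
  27 | --011,-10-1,1-0-1
  29 | 11-01  (sole → essential)
  30 | 11110  (sole → essential)
Essential prime implicants: -10-1, 0--11, 01100, 1-00-, 10-00, 11-01, 11110

7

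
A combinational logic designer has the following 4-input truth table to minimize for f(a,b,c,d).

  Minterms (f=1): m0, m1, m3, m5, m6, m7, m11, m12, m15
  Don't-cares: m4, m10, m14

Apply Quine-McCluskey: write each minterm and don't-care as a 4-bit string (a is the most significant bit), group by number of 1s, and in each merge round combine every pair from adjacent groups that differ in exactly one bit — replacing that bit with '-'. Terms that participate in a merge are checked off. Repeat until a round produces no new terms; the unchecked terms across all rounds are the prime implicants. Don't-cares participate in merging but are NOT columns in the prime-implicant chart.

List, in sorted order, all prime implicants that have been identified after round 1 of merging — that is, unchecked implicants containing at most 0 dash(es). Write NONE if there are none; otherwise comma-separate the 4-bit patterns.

NONE

Round 0: 0000✓ 0001✓ 0011✓ 0100✓ 0101✓ 0110✓ 0111✓ 1010✓ 1011✓ 1100✓ 1110✓ 1111✓
Round 1: -011✓ -100✓ -110✓ -111✓ 0-00✓ 0-01✓ 0-11✓ 00-1✓ 000-✓ 01-0✓ 01-1✓ 010-✓ 011-✓ 1-10✓ 1-11✓ 101-✓ 11-0✓ 111-✓
Round 2: --11 -1-0 -11- 0--1 0-0- 01-- 1-1-
PIs = {--11, -1-0, -11-, 0--1, 0-0-, 01--, 1-1-}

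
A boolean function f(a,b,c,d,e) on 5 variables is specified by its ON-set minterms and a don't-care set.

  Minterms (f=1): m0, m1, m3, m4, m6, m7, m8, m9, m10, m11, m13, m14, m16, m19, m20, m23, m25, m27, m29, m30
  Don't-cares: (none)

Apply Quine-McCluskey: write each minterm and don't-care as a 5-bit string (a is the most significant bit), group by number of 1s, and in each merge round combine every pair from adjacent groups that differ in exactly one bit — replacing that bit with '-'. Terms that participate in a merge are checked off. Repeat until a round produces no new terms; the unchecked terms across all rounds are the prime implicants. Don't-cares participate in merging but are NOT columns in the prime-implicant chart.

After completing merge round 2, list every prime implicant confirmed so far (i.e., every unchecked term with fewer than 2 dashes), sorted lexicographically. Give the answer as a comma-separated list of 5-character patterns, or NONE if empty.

[col 0] 00000*, 00001*, 00011*, 00100*, 00110*, 00111*, 01000*, 01001*, 01010*, 01011*, 01101*, 01110*, 10000*, 10011*, 10100*, 10111*, 11001*, 11011*, 11101*, 11110*
[col 1] -0000*, -0011*, -0100*, -0111*, -1001*, -1011*, -1101*, -1110, 0-000*, 0-001*, 0-011*, 0-110, 00-00*, 00-11*, 000-1*, 0000-*, 001-0, 0011-, 01-01*, 01-10, 010-0*, 010-1*, 0100-*, 0101-*, 1-011*, 10-00*, 10-11*, 11-01*, 110-1*
[col 2] --011, -0-00, -0-11, -1-01, -10-1, 0-0-1, 0-00-, 010--
Prime implicants: --011, -0-00, -0-11, -1-01, -10-1, -1110, 0-0-1, 0-00-, 0-110, 001-0, 0011-, 01-10, 010--

-1110, 0-110, 001-0, 0011-, 01-10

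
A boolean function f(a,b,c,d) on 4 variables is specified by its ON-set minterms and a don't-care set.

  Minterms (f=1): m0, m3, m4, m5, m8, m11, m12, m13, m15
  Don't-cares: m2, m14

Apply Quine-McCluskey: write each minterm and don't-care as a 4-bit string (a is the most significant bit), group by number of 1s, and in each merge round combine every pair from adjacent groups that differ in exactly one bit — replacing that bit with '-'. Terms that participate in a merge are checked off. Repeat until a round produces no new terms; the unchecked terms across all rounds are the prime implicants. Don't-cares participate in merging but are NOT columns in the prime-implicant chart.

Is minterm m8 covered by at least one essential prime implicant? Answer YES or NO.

[col 0] 0000*, 0010*, 0011*, 0100*, 0101*, 1000*, 1011*, 1100*, 1101*, 1110*, 1111*
[col 1] -000*, -011, -100*, -101*, 0-00*, 00-0, 001-, 010-*, 1-00*, 1-11, 11-0*, 11-1*, 110-*, 111-*
[col 2] --00, -10-, 11--
Prime implicants: --00, -011, -10-, 00-0, 001-, 1-11, 11--
PI chart (minterm → PIs covering it):
  0 | --00,00-0
  3 | -011,001-
  4 | --00,-10-
  5 | -10-  (sole → essential)
  8 | --00  (sole → essential)
  11 | -011,1-11
  12 | --00,-10-,11--
  13 | -10-,11--
  15 | 1-11,11--
Essential prime implicants: --00, -10-

YES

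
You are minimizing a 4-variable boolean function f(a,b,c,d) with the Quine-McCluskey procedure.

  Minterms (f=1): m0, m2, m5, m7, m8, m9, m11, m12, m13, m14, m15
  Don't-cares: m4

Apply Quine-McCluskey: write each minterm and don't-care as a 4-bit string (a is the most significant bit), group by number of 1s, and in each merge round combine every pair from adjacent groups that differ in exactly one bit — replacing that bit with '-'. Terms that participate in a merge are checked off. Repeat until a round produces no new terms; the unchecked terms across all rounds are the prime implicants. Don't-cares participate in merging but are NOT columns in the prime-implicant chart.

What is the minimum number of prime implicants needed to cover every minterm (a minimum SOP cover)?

5

Round 0: 0000✓ 0010✓ 0100✓ 0101✓ 0111✓ 1000✓ 1001✓ 1011✓ 1100✓ 1101✓ 1110✓ 1111✓
Round 1: -000✓ -100✓ -101✓ -111✓ 0-00✓ 00-0 01-1✓ 010-✓ 1-00✓ 1-01✓ 1-11✓ 10-1✓ 100-✓ 11-0✓ 11-1✓ 110-✓ 111-✓
Round 2: --00 -1-1 -10- 1--1 1-0- 11--
PIs = {--00, -1-1, -10-, 00-0, 1--1, 1-0-, 11--}
Coverage chart:
  m0: --00,00-0
  m2: 00-0 ←essential
  m5: -1-1,-10-
  m7: -1-1 ←essential
  m8: --00,1-0-
  m9: 1--1,1-0-
  m11: 1--1 ←essential
  m12: --00,-10-,1-0-,11--
  m13: -1-1,-10-,1--1,1-0-,11--
  m14: 11-- ←essential
  m15: -1-1,1--1,11--
Essential: -1-1, 00-0, 1--1, 11--
Petrick residual → --00
Min cover (5 terms): c'd' + bd + a'b'd' + ad + ab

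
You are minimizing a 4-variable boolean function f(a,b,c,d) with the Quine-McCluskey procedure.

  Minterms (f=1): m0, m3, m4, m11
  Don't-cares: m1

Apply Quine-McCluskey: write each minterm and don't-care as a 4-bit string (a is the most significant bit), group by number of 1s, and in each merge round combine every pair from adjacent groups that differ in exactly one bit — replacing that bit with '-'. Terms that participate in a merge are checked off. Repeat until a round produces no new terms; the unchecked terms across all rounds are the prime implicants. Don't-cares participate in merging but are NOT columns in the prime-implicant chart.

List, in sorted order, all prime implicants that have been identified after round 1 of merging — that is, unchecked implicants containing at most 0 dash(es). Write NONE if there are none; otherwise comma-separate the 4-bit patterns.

NONE

Round 0: 0000✓ 0001✓ 0011✓ 0100✓ 1011✓
Round 1: -011 0-00 00-1 000-
PIs = {-011, 0-00, 00-1, 000-}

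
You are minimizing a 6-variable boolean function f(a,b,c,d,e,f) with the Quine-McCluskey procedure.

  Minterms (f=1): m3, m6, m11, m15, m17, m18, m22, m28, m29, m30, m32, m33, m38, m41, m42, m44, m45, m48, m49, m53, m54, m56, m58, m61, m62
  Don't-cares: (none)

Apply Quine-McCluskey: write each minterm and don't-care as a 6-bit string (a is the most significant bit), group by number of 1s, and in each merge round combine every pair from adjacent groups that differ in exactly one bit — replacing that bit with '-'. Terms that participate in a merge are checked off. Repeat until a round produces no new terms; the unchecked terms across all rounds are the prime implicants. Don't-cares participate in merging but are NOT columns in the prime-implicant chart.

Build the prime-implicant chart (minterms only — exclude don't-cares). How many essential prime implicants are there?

8

[col 0] 000011*, 000110*, 001011*, 001111*, 010001*, 010010*, 010110*, 011100*, 011101*, 011110*, 100000*, 100001*, 100110*, 101001*, 101010*, 101100*, 101101*, 110000*, 110001*, 110101*, 110110*, 111000*, 111010*, 111101*, 111110*
[col 1] -00110*, -10001, -10110*, -11101, -11110*, 0-0110*, 00-011, 001-11, 01-110*, 010-10, 0111-0, 01110-, 1-0000*, 1-0001*, 1-0110*, 1-1010, 1-1101, 10-001, 10000-*, 101-01, 10110-, 11-000, 11-101, 11-110*, 110-01, 11000-*, 111-10, 1110-0
[col 2] --0110, -1-110, 1-000-
Prime implicants: --0110, -1-110, -10001, -11101, 00-011, 001-11, 010-10, 0111-0, 01110-, 1-000-, 1-1010, 1-1101, 10-001, 101-01, 10110-, 11-000, 11-101, 110-01, 111-10, 1110-0
PI chart (minterm → PIs covering it):
  3 | 00-011  (sole → essential)
  6 | --0110  (sole → essential)
  11 | 00-011,001-11
  15 | 001-11  (sole → essential)
  17 | -10001  (sole → essential)
  18 | 010-10  (sole → essential)
  22 | --0110,-1-110,010-10
  28 | 0111-0,01110-
  29 | -11101,01110-
  30 | -1-110,0111-0
  32 | 1-000-  (sole → essential)
  33 | 1-000-,10-001
  38 | --0110  (sole → essential)
  41 | 10-001,101-01
  42 | 1-1010  (sole → essential)
  44 | 10110-  (sole → essential)
  45 | 1-1101,101-01,10110-
  48 | 1-000-,11-000
  49 | -10001,1-000-,110-01
  53 | 11-101,110-01
  54 | --0110,-1-110
  56 | 11-000,1110-0
  58 | 1-1010,111-10,1110-0
  61 | -11101,1-1101,11-101
  62 | -1-110,111-10
Essential prime implicants: --0110, -10001, 00-011, 001-11, 010-10, 1-000-, 1-1010, 10110-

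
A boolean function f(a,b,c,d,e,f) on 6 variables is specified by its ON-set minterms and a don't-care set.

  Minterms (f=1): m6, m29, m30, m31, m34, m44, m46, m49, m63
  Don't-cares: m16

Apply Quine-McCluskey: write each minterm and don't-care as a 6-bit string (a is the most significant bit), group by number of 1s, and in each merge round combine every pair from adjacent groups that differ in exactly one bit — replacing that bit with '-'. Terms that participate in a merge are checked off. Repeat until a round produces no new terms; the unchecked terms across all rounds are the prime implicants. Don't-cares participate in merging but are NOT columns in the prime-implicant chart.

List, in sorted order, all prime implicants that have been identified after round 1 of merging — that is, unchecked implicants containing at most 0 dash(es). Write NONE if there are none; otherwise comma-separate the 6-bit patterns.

000110, 010000, 100010, 110001

size-2^0 implicants → 000110  010000  011101(✓)  011110(✓)  011111(✓)  100010  101100(✓)  101110(✓)  110001  111111(✓)
size-2^1 implicants → -11111  0111-1  01111-  1011-0
Unchecked terms (primes): -11111, 000110, 010000, 0111-1, 01111-, 100010, 1011-0, 110001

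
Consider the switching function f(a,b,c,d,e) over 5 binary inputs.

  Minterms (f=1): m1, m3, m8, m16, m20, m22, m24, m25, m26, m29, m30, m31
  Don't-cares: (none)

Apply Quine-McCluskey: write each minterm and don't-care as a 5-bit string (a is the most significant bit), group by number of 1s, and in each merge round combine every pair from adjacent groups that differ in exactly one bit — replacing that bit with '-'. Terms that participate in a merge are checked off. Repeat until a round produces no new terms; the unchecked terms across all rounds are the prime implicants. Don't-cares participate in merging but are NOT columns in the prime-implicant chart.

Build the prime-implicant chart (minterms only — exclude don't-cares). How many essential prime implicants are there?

[col 0] 00001*, 00011*, 01000*, 10000*, 10100*, 10110*, 11000*, 11001*, 11010*, 11101*, 11110*, 11111*
[col 1] -1000, 000-1, 1-000, 1-110, 10-00, 101-0, 11-01, 11-10, 110-0, 1100-, 111-1, 1111-
Prime implicants: -1000, 000-1, 1-000, 1-110, 10-00, 101-0, 11-01, 11-10, 110-0, 1100-, 111-1, 1111-
PI chart (minterm → PIs covering it):
  1 | 000-1  (sole → essential)
  3 | 000-1  (sole → essential)
  8 | -1000  (sole → essential)
  16 | 1-000,10-00
  20 | 10-00,101-0
  22 | 1-110,101-0
  24 | -1000,1-000,110-0,1100-
  25 | 11-01,1100-
  26 | 11-10,110-0
  29 | 11-01,111-1
  30 | 1-110,11-10,1111-
  31 | 111-1,1111-
Essential prime implicants: -1000, 000-1

2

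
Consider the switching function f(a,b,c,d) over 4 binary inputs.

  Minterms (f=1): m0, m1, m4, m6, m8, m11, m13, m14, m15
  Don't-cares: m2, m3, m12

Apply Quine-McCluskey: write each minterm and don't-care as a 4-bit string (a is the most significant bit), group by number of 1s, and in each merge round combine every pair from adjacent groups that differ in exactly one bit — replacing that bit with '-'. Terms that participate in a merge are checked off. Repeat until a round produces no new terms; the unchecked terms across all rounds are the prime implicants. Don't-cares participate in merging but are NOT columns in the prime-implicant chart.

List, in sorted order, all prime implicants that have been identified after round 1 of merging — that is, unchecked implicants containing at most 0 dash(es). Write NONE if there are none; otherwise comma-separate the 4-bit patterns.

Round 0: 0000✓ 0001✓ 0010✓ 0011✓ 0100✓ 0110✓ 1000✓ 1011✓ 1100✓ 1101✓ 1110✓ 1111✓
Round 1: -000✓ -011 -100✓ -110✓ 0-00✓ 0-10✓ 00-0✓ 00-1✓ 000-✓ 001-✓ 01-0✓ 1-00✓ 1-11 11-0✓ 11-1✓ 110-✓ 111-✓
Round 2: --00 -1-0 0--0 00-- 11--
PIs = {--00, -011, -1-0, 0--0, 00--, 1-11, 11--}

NONE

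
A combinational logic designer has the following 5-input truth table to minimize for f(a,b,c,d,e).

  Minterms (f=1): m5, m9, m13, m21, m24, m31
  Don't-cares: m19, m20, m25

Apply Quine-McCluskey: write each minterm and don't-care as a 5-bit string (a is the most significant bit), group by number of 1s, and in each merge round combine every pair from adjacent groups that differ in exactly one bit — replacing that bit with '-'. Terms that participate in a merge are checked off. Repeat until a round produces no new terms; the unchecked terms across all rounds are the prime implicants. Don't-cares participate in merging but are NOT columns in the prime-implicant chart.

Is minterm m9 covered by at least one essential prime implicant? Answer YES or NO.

NO

[col 0] 00101*, 01001*, 01101*, 10011, 10100*, 10101*, 11000*, 11001*, 11111
[col 1] -0101, -1001, 0-101, 01-01, 1010-, 1100-
Prime implicants: -0101, -1001, 0-101, 01-01, 10011, 1010-, 1100-, 11111
PI chart (minterm → PIs covering it):
  5 | -0101,0-101
  9 | -1001,01-01
  13 | 0-101,01-01
  21 | -0101,1010-
  24 | 1100-  (sole → essential)
  31 | 11111  (sole → essential)
Essential prime implicants: 1100-, 11111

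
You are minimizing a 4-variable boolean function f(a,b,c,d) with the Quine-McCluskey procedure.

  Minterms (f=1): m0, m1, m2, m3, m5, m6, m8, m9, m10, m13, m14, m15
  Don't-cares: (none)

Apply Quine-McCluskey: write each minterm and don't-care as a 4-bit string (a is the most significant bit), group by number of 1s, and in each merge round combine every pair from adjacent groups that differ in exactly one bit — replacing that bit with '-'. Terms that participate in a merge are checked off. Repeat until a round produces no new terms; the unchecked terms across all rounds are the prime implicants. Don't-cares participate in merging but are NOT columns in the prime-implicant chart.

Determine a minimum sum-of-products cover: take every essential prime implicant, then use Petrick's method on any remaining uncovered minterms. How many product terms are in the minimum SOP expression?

5

[col 0] 0000*, 0001*, 0010*, 0011*, 0101*, 0110*, 1000*, 1001*, 1010*, 1101*, 1110*, 1111*
[col 1] -000*, -001*, -010*, -101*, -110*, 0-01*, 0-10*, 00-0*, 00-1*, 000-*, 001-*, 1-01*, 1-10*, 10-0*, 100-*, 11-1, 111-
[col 2] --01, --10, -0-0, -00-, 00--
Prime implicants: --01, --10, -0-0, -00-, 00--, 11-1, 111-
PI chart (minterm → PIs covering it):
  0 | -0-0,-00-,00--
  1 | --01,-00-,00--
  2 | --10,-0-0,00--
  3 | 00--  (sole → essential)
  5 | --01  (sole → essential)
  6 | --10  (sole → essential)
  8 | -0-0,-00-
  9 | --01,-00-
  10 | --10,-0-0
  13 | --01,11-1
  14 | --10,111-
  15 | 11-1,111-
Essential prime implicants: --01, --10, 00--
Petrick residual → -0-0, 11-1
Minimum SOP uses 5 PIs: c'd + cd' + b'd' + a'b' + abd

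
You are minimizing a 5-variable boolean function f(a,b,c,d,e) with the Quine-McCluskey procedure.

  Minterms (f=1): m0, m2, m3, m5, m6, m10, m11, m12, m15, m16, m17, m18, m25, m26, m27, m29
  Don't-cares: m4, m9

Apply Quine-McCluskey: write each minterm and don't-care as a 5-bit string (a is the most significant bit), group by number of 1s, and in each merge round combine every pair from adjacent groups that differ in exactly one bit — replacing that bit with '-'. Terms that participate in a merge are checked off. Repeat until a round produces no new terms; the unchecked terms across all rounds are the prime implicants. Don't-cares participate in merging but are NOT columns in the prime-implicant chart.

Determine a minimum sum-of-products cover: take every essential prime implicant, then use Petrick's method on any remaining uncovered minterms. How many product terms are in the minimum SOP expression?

9

Round 0: 00000✓ 00010✓ 00011✓ 00100✓ 00101✓ 00110✓ 01001✓ 01010✓ 01011✓ 01100✓ 01111✓ 10000✓ 10001✓ 10010✓ 11001✓ 11010✓ 11011✓ 11101✓
Round 1: -0000✓ -0010✓ -1001✓ -1010✓ -1011✓ 0-010✓ 0-011✓ 0-100 00-00✓ 00-10✓ 000-0✓ 0001-✓ 001-0✓ 0010- 01-11 010-1✓ 0101-✓ 1-001 1-010✓ 100-0✓ 1000- 11-01 110-1✓ 1101-✓
Round 2: --010 -00-0 -10-1 -101- 0-01- 00--0
PIs = {--010, -00-0, -10-1, -101-, 0-01-, 0-100, 00--0, 0010-, 01-11, 1-001, 1000-, 11-01}
Coverage chart:
  m0: -00-0,00--0
  m2: --010,-00-0,0-01-,00--0
  m3: 0-01- ←essential
  m5: 0010- ←essential
  m6: 00--0 ←essential
  m10: --010,-101-,0-01-
  m11: -10-1,-101-,0-01-,01-11
  m12: 0-100 ←essential
  m15: 01-11 ←essential
  m16: -00-0,1000-
  m17: 1-001,1000-
  m18: --010,-00-0
  m25: -10-1,1-001,11-01
  m26: --010,-101-
  m27: -10-1,-101-
  m29: 11-01 ←essential
Essential: 0-01-, 0-100, 00--0, 0010-, 01-11, 11-01
Petrick residual → --010, -10-1, 1000-
Min cover (9 terms): c'de' + bc'e + a'c'd + a'cd'e' + a'b'e' + a'b'cd' + a'bde + ab'c'd' + abd'e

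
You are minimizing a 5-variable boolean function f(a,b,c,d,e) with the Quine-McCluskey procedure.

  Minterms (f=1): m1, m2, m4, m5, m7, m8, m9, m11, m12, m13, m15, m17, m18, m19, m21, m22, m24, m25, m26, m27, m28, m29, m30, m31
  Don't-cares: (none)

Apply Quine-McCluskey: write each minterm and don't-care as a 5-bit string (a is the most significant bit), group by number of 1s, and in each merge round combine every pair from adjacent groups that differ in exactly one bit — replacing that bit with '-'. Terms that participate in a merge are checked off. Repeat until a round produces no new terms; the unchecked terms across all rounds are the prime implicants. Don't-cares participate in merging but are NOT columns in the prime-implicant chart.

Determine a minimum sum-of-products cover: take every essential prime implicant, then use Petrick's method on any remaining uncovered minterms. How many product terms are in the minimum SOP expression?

size-2^0 implicants → 00001(✓)  00010(✓)  00100(✓)  00101(✓)  00111(✓)  01000(✓)  01001(✓)  01011(✓)  01100(✓)  01101(✓)  01111(✓)  10001(✓)  10010(✓)  10011(✓)  10101(✓)  10110(✓)  11000(✓)  11001(✓)  11010(✓)  11011(✓)  11100(✓)  11101(✓)  11110(✓)  11111(✓)
size-2^1 implicants → -0001(✓)  -0010  -0101(✓)  -1000(✓)  -1001(✓)  -1011(✓)  -1100(✓)  -1101(✓)  -1111(✓)  0-001(✓)  0-100(✓)  0-101(✓)  0-111(✓)  00-01(✓)  001-1(✓)  0010-(✓)  01-00(✓)  01-01(✓)  01-11(✓)  010-1(✓)  0100-(✓)  011-1(✓)  0110-(✓)  1-001(✓)  1-010(✓)  1-011(✓)  1-101(✓)  1-110(✓)  10-01(✓)  10-10(✓)  100-1(✓)  1001-(✓)  11-00(✓)  11-01(✓)  11-10(✓)  11-11(✓)  110-0(✓)  110-1(✓)  1100-(✓)  1101-(✓)  111-0(✓)  111-1(✓)  1110-(✓)  1111-(✓)
size-2^2 implicants → --001(✓)  --101(✓)  -0-01(✓)  -1-00(✓)  -1-01(✓)  -1-11(✓)  -10-1(✓)  -100-(✓)  -11-1(✓)  -110-(✓)  0--01(✓)  0-1-1  0-10-  01--1(✓)  01-0-(✓)  1--01(✓)  1--10  1-0-1  1-01-  11--0(✓)  11--1(✓)  11-0-(✓)  11-1-(✓)  110--(✓)  111--(✓)
size-2^3 implicants → ---01  -1--1  -1-0-  11---
Unchecked terms (primes): ---01, -0010, -1--1, -1-0-, 0-1-1, 0-10-, 1--10, 1-0-1, 1-01-, 11---
Minterm coverage:
  m1 ⊆ ---01 [E]
  m2 ⊆ -0010 [E]
  m4 ⊆ 0-10- [E]
  m5 ⊆ ---01,0-1-1,0-10-
  m7 ⊆ 0-1-1 [E]
  m8 ⊆ -1-0- [E]
  m9 ⊆ ---01,-1--1,-1-0-
  m11 ⊆ -1--1 [E]
  m12 ⊆ -1-0-,0-10-
  m13 ⊆ ---01,-1--1,-1-0-,0-1-1,0-10-
  m15 ⊆ -1--1,0-1-1
  m17 ⊆ ---01,1-0-1
  m18 ⊆ -0010,1--10,1-01-
  m19 ⊆ 1-0-1,1-01-
  m21 ⊆ ---01 [E]
  m22 ⊆ 1--10 [E]
  m24 ⊆ -1-0-,11---
  m25 ⊆ ---01,-1--1,-1-0-,1-0-1,11---
  m26 ⊆ 1--10,1-01-,11---
  m27 ⊆ -1--1,1-0-1,1-01-,11---
  m28 ⊆ -1-0-,11---
  m29 ⊆ ---01,-1--1,-1-0-,11---
  m30 ⊆ 1--10,11---
  m31 ⊆ -1--1,11---
E = {---01, -0010, -1--1, -1-0-, 0-1-1, 0-10-, 1--10}
Petrick residual → 1-0-1
Cover = d'e + b'c'de' + be + bd' + a'ce + a'cd' + ade' + ac'e  |cover|=8

8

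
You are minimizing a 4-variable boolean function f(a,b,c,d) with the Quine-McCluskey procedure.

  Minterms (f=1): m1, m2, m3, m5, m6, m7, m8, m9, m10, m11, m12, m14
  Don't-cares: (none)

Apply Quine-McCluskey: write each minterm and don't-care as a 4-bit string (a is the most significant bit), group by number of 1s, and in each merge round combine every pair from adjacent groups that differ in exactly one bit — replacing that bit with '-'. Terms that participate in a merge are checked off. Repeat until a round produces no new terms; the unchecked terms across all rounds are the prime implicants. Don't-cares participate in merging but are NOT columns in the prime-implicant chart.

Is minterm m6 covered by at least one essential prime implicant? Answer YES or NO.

NO

size-2^0 implicants → 0001(✓)  0010(✓)  0011(✓)  0101(✓)  0110(✓)  0111(✓)  1000(✓)  1001(✓)  1010(✓)  1011(✓)  1100(✓)  1110(✓)
size-2^1 implicants → -001(✓)  -010(✓)  -011(✓)  -110(✓)  0-01(✓)  0-10(✓)  0-11(✓)  00-1(✓)  001-(✓)  01-1(✓)  011-(✓)  1-00(✓)  1-10(✓)  10-0(✓)  10-1(✓)  100-(✓)  101-(✓)  11-0(✓)
size-2^2 implicants → --10  -0-1  -01-  0--1  0-1-  1--0  10--
Unchecked terms (primes): --10, -0-1, -01-, 0--1, 0-1-, 1--0, 10--
Minterm coverage:
  m1 ⊆ -0-1,0--1
  m2 ⊆ --10,-01-,0-1-
  m3 ⊆ -0-1,-01-,0--1,0-1-
  m5 ⊆ 0--1 [E]
  m6 ⊆ --10,0-1-
  m7 ⊆ 0--1,0-1-
  m8 ⊆ 1--0,10--
  m9 ⊆ -0-1,10--
  m10 ⊆ --10,-01-,1--0,10--
  m11 ⊆ -0-1,-01-,10--
  m12 ⊆ 1--0 [E]
  m14 ⊆ --10,1--0
E = {0--1, 1--0}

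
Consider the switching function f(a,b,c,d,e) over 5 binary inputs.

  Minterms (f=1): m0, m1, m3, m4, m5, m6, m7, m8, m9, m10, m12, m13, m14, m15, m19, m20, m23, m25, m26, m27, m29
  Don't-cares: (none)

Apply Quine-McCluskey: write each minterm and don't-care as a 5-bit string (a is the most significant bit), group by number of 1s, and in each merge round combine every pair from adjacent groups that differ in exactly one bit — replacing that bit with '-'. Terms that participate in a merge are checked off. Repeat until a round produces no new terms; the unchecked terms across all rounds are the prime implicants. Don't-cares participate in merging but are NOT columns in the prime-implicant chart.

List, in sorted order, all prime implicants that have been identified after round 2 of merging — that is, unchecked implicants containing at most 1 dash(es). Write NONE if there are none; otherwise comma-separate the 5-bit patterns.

Round 0: 00000✓ 00001✓ 00011✓ 00100✓ 00101✓ 00110✓ 00111✓ 01000✓ 01001✓ 01010✓ 01100✓ 01101✓ 01110✓ 01111✓ 10011✓ 10100✓ 10111✓ 11001✓ 11010✓ 11011✓ 11101✓
Round 1: -0011✓ -0100 -0111✓ -1001✓ -1010 -1101✓ 0-000✓ 0-001✓ 0-100✓ 0-101✓ 0-110✓ 0-111✓ 00-00✓ 00-01✓ 00-11✓ 000-1✓ 0000-✓ 001-0✓ 001-1✓ 0010-✓ 0011-✓ 01-00✓ 01-01✓ 01-10✓ 010-0✓ 0100-✓ 011-0✓ 011-1✓ 0110-✓ 0111-✓ 1-011 10-11✓ 11-01✓ 110-1 1101-
Round 2: -0-11 -1-01 0--00✓ 0--01✓ 0-00-✓ 0-1-0✓ 0-1-1✓ 0-10-✓ 0-11-✓ 00--1 00-0-✓ 001--✓ 01--0 01-0-✓ 011--✓
Round 3: 0--0- 0-1--
PIs = {-0-11, -0100, -1-01, -1010, 0--0-, 0-1--, 00--1, 01--0, 1-011, 110-1, 1101-}

-0100, -1010, 1-011, 110-1, 1101-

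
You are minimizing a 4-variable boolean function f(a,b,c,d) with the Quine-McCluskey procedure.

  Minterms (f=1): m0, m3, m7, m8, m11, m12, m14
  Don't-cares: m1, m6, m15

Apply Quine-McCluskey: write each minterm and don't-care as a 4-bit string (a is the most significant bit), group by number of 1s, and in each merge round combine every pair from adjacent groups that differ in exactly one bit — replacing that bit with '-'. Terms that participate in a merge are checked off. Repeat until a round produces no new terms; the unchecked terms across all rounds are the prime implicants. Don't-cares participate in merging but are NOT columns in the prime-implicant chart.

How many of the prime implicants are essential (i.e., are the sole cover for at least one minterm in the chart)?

1

size-2^0 implicants → 0000(✓)  0001(✓)  0011(✓)  0110(✓)  0111(✓)  1000(✓)  1011(✓)  1100(✓)  1110(✓)  1111(✓)
size-2^1 implicants → -000  -011(✓)  -110(✓)  -111(✓)  0-11(✓)  00-1  000-  011-(✓)  1-00  1-11(✓)  11-0  111-(✓)
size-2^2 implicants → --11  -11-
Unchecked terms (primes): --11, -000, -11-, 00-1, 000-, 1-00, 11-0
Minterm coverage:
  m0 ⊆ -000,000-
  m3 ⊆ --11,00-1
  m7 ⊆ --11,-11-
  m8 ⊆ -000,1-00
  m11 ⊆ --11 [E]
  m12 ⊆ 1-00,11-0
  m14 ⊆ -11-,11-0
E = {--11}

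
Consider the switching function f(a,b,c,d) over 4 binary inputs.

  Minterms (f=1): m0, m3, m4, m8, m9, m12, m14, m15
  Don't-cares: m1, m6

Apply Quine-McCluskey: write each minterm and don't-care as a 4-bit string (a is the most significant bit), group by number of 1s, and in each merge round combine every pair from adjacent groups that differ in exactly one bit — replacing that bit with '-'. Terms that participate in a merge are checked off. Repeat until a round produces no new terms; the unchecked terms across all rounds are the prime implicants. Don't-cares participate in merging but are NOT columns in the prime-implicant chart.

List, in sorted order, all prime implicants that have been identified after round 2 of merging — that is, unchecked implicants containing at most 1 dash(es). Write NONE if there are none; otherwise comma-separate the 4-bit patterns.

00-1, 111-

Round 0: 0000✓ 0001✓ 0011✓ 0100✓ 0110✓ 1000✓ 1001✓ 1100✓ 1110✓ 1111✓
Round 1: -000✓ -001✓ -100✓ -110✓ 0-00✓ 00-1 000-✓ 01-0✓ 1-00✓ 100-✓ 11-0✓ 111-
Round 2: --00 -00- -1-0
PIs = {--00, -00-, -1-0, 00-1, 111-}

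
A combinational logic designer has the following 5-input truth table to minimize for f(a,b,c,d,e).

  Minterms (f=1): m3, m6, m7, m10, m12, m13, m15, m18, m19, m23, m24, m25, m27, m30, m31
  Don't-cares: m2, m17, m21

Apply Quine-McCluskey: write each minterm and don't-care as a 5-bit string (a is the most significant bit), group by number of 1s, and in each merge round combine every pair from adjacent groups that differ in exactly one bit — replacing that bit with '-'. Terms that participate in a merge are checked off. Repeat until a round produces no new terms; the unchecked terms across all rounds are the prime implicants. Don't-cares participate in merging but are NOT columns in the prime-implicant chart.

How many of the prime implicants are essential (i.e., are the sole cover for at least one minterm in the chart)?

6

Round 0: 00010✓ 00011✓ 00110✓ 00111✓ 01010✓ 01100✓ 01101✓ 01111✓ 10001✓ 10010✓ 10011✓ 10101✓ 10111✓ 11000✓ 11001✓ 11011✓ 11110✓ 11111✓
Round 1: -0010✓ -0011✓ -0111✓ -1111✓ 0-010 0-111✓ 00-10✓ 00-11✓ 0001-✓ 0011-✓ 011-1 0110- 1-001✓ 1-011✓ 1-111✓ 10-01✓ 10-11✓ 100-1✓ 1001-✓ 101-1✓ 11-11✓ 110-1✓ 1100- 1111-
Round 2: --111 -0-11 -001- 00-1- 1--11 1-0-1 10--1
PIs = {--111, -0-11, -001-, 0-010, 00-1-, 011-1, 0110-, 1--11, 1-0-1, 10--1, 1100-, 1111-}
Coverage chart:
  m3: -0-11,-001-,00-1-
  m6: 00-1- ←essential
  m7: --111,-0-11,00-1-
  m10: 0-010 ←essential
  m12: 0110- ←essential
  m13: 011-1,0110-
  m15: --111,011-1
  m18: -001- ←essential
  m19: -0-11,-001-,1--11,1-0-1,10--1
  m23: --111,-0-11,1--11,10--1
  m24: 1100- ←essential
  m25: 1-0-1,1100-
  m27: 1--11,1-0-1
  m30: 1111- ←essential
  m31: --111,1--11,1111-
Essential: -001-, 0-010, 00-1-, 0110-, 1100-, 1111-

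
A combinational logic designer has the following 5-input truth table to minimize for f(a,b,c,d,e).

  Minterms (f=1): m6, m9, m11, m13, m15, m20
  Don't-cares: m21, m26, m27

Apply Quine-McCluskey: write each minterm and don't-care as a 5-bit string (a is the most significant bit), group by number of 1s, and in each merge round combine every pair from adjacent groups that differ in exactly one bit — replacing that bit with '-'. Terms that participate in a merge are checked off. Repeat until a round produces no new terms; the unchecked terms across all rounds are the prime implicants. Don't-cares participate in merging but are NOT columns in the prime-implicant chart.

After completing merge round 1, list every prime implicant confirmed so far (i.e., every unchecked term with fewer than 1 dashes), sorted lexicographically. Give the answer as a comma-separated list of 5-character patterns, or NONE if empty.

[col 0] 00110, 01001*, 01011*, 01101*, 01111*, 10100*, 10101*, 11010*, 11011*
[col 1] -1011, 01-01*, 01-11*, 010-1*, 011-1*, 1010-, 1101-
[col 2] 01--1
Prime implicants: -1011, 00110, 01--1, 1010-, 1101-

00110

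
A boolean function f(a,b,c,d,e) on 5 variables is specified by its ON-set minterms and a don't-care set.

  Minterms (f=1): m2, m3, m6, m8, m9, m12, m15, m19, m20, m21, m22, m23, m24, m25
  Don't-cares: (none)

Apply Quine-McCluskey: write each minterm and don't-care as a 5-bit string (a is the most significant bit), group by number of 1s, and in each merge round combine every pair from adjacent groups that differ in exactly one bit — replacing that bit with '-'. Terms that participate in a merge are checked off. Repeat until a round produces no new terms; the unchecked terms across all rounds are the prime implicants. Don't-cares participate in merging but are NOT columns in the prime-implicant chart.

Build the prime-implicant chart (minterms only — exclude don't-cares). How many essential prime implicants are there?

4

Round 0: 00010✓ 00011✓ 00110✓ 01000✓ 01001✓ 01100✓ 01111 10011✓ 10100✓ 10101✓ 10110✓ 10111✓ 11000✓ 11001✓
Round 1: -0011 -0110 -1000✓ -1001✓ 00-10 0001- 01-00 0100-✓ 10-11 101-0✓ 101-1✓ 1010-✓ 1011-✓ 1100-✓
Round 2: -100- 101--
PIs = {-0011, -0110, -100-, 00-10, 0001-, 01-00, 01111, 10-11, 101--}
Coverage chart:
  m2: 00-10,0001-
  m3: -0011,0001-
  m6: -0110,00-10
  m8: -100-,01-00
  m9: -100- ←essential
  m12: 01-00 ←essential
  m15: 01111 ←essential
  m19: -0011,10-11
  m20: 101-- ←essential
  m21: 101-- ←essential
  m22: -0110,101--
  m23: 10-11,101--
  m24: -100- ←essential
  m25: -100- ←essential
Essential: -100-, 01-00, 01111, 101--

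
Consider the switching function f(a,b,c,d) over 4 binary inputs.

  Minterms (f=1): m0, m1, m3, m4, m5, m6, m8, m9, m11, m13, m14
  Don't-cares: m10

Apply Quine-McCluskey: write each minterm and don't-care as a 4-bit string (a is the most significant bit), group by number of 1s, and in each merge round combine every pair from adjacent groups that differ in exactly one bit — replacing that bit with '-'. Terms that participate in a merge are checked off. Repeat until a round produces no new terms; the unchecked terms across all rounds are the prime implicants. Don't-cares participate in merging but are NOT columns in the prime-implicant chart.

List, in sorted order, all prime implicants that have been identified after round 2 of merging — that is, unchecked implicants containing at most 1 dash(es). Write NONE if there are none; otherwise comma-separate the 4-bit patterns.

[col 0] 0000*, 0001*, 0011*, 0100*, 0101*, 0110*, 1000*, 1001*, 1010*, 1011*, 1101*, 1110*
[col 1] -000*, -001*, -011*, -101*, -110, 0-00*, 0-01*, 00-1*, 000-*, 01-0, 010-*, 1-01*, 1-10, 10-0*, 10-1*, 100-*, 101-*
[col 2] --01, -0-1, -00-, 0-0-, 10--
Prime implicants: --01, -0-1, -00-, -110, 0-0-, 01-0, 1-10, 10--

-110, 01-0, 1-10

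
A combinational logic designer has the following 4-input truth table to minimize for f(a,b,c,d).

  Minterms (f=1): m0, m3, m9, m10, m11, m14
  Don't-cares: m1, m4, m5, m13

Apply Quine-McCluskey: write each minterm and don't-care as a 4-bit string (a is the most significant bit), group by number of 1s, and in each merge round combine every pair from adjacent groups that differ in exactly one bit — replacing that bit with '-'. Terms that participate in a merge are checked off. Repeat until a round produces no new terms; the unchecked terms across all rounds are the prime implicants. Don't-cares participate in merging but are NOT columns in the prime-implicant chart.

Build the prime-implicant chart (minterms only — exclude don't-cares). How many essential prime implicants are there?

3

[col 0] 0000*, 0001*, 0011*, 0100*, 0101*, 1001*, 1010*, 1011*, 1101*, 1110*
[col 1] -001*, -011*, -101*, 0-00*, 0-01*, 00-1*, 000-*, 010-*, 1-01*, 1-10, 10-1*, 101-
[col 2] --01, -0-1, 0-0-
Prime implicants: --01, -0-1, 0-0-, 1-10, 101-
PI chart (minterm → PIs covering it):
  0 | 0-0-  (sole → essential)
  3 | -0-1  (sole → essential)
  9 | --01,-0-1
  10 | 1-10,101-
  11 | -0-1,101-
  14 | 1-10  (sole → essential)
Essential prime implicants: -0-1, 0-0-, 1-10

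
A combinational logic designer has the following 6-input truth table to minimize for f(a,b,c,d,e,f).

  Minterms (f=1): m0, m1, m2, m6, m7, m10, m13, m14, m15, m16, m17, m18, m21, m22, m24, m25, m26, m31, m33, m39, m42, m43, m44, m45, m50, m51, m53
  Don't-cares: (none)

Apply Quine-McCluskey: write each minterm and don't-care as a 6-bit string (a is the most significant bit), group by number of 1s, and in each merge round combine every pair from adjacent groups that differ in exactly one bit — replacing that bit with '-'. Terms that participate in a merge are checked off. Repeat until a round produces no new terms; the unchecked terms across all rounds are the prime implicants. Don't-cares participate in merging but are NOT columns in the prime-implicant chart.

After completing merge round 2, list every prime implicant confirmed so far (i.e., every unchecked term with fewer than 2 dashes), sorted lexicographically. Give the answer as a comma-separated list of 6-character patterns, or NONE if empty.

-00001, -00111, -01010, -01101, -10010, -10101, 0-1111, 0011-1, 010-01, 10101-, 10110-, 11001-

[col 0] 000000*, 000001*, 000010*, 000110*, 000111*, 001010*, 001101*, 001110*, 001111*, 010000*, 010001*, 010010*, 010101*, 010110*, 011000*, 011001*, 011010*, 011111*, 100001*, 100111*, 101010*, 101011*, 101100*, 101101*, 110010*, 110011*, 110101*
[col 1] -00001, -00111, -01010, -01101, -10010, -10101, 0-0000*, 0-0001*, 0-0010*, 0-0110*, 0-1010*, 0-1111, 00-010*, 00-110*, 00-111*, 000-10*, 0000-0*, 00000-*, 00011-*, 001-10*, 0011-1, 00111-*, 01-000*, 01-001*, 01-010*, 010-01, 010-10*, 0100-0*, 01000-*, 0110-0*, 01100-*, 10101-, 10110-, 11001-
[col 2] 0--010, 0-0-10, 0-00-0, 0-000-, 00--10, 00-11-, 01-0-0, 01-00-
Prime implicants: -00001, -00111, -01010, -01101, -10010, -10101, 0--010, 0-0-10, 0-00-0, 0-000-, 0-1111, 00--10, 00-11-, 0011-1, 01-0-0, 01-00-, 010-01, 10101-, 10110-, 11001-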